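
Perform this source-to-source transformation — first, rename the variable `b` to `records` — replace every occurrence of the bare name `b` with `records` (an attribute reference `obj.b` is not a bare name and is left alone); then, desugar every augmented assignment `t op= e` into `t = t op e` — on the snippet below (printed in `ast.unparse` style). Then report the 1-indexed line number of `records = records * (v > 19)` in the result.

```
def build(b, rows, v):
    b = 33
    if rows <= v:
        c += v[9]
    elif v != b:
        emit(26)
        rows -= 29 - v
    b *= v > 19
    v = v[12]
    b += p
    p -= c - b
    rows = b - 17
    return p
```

8

Transformed code:
def build(records, rows, v):
    records = 33
    if rows <= v:
        c = c + v[9]
    elif v != records:
        emit(26)
        rows = rows - (29 - v)
    records = records * (v > 19)
    v = v[12]
    records = records + p
    p = p - (c - records)
    rows = records - 17
    return p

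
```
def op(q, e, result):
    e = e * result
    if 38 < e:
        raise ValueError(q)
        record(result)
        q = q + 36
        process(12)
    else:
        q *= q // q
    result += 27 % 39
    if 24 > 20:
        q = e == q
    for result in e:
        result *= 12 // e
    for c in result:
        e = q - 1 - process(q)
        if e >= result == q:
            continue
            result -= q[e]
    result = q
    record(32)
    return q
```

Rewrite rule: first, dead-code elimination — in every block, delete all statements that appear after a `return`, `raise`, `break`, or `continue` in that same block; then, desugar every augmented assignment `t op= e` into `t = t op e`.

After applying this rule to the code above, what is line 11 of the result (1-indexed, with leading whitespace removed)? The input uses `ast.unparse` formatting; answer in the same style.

result = result * (12 // e)

Transformed code:
def op(q, e, result):
    e = e * result
    if 38 < e:
        raise ValueError(q)
    else:
        q = q * (q // q)
    result = result + 27 % 39
    if 24 > 20:
        q = e == q
    for result in e:
        result = result * (12 // e)
    for c in result:
        e = q - 1 - process(q)
        if e >= result == q:
            continue
    result = q
    record(32)
    return q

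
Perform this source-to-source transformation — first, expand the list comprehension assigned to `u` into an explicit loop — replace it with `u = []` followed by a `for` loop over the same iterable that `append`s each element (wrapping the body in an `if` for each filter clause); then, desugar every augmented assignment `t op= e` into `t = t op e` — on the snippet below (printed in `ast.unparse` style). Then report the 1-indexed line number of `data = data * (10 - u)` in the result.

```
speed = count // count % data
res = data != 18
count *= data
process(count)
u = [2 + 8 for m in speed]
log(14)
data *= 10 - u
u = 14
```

9

Transformed code:
speed = count // count % data
res = data != 18
count = count * data
process(count)
u = []
for m in speed:
    u.append(2 + 8)
log(14)
data = data * (10 - u)
u = 14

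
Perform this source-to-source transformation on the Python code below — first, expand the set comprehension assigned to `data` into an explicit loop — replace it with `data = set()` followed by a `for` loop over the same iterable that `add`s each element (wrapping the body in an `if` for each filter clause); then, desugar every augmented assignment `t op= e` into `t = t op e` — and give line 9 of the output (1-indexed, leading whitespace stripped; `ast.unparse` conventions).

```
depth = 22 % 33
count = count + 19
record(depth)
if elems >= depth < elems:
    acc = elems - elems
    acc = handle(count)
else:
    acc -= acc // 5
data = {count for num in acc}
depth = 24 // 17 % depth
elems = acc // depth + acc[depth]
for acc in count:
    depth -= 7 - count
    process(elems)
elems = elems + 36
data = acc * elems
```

data = set()

Transformed code:
depth = 22 % 33
count = count + 19
record(depth)
if elems >= depth < elems:
    acc = elems - elems
    acc = handle(count)
else:
    acc = acc - acc // 5
data = set()
for num in acc:
    data.add(count)
depth = 24 // 17 % depth
elems = acc // depth + acc[depth]
for acc in count:
    depth = depth - (7 - count)
    process(elems)
elems = elems + 36
data = acc * elems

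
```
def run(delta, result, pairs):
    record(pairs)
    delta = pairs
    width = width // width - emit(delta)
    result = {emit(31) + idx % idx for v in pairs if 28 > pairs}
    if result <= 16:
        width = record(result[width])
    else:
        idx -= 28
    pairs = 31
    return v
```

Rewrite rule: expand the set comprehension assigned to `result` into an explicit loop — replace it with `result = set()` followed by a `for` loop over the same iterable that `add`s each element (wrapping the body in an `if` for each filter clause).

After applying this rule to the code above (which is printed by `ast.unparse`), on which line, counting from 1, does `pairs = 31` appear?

13

Transformed code:
def run(delta, result, pairs):
    record(pairs)
    delta = pairs
    width = width // width - emit(delta)
    result = set()
    for v in pairs:
        if 28 > pairs:
            result.add(emit(31) + idx % idx)
    if result <= 16:
        width = record(result[width])
    else:
        idx -= 28
    pairs = 31
    return v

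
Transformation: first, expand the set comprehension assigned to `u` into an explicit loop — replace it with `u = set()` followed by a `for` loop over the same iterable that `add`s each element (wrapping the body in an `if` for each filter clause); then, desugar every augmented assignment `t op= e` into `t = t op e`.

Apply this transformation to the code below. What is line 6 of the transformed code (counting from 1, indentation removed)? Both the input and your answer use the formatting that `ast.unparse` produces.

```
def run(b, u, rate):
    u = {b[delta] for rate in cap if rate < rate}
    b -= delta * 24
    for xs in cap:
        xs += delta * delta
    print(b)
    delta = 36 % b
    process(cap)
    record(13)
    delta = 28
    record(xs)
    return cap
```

b = b - delta * 24

Transformed code:
def run(b, u, rate):
    u = set()
    for rate in cap:
        if rate < rate:
            u.add(b[delta])
    b = b - delta * 24
    for xs in cap:
        xs = xs + delta * delta
    print(b)
    delta = 36 % b
    process(cap)
    record(13)
    delta = 28
    record(xs)
    return cap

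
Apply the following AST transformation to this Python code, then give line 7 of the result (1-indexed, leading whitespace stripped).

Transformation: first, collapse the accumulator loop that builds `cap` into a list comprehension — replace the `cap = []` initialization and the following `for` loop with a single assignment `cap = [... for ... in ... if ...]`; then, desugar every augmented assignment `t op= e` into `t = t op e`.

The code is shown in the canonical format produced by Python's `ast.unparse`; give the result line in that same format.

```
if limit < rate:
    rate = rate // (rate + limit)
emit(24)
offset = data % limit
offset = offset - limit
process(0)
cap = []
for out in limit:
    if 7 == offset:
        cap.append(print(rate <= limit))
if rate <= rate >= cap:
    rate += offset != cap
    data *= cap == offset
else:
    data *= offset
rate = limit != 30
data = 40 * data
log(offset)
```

cap = [print(rate <= limit) for out in limit if 7 == offset]

Transformed code:
if limit < rate:
    rate = rate // (rate + limit)
emit(24)
offset = data % limit
offset = offset - limit
process(0)
cap = [print(rate <= limit) for out in limit if 7 == offset]
if rate <= rate >= cap:
    rate = rate + (offset != cap)
    data = data * (cap == offset)
else:
    data = data * offset
rate = limit != 30
data = 40 * data
log(offset)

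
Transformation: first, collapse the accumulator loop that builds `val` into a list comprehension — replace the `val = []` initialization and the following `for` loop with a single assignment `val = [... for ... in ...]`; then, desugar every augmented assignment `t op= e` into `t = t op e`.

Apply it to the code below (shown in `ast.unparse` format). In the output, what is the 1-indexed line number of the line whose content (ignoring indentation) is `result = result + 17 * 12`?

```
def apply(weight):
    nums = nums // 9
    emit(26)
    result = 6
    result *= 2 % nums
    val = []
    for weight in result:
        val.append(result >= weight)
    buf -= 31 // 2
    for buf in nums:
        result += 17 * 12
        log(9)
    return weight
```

9

Transformed code:
def apply(weight):
    nums = nums // 9
    emit(26)
    result = 6
    result = result * (2 % nums)
    val = [result >= weight for weight in result]
    buf = buf - 31 // 2
    for buf in nums:
        result = result + 17 * 12
        log(9)
    return weight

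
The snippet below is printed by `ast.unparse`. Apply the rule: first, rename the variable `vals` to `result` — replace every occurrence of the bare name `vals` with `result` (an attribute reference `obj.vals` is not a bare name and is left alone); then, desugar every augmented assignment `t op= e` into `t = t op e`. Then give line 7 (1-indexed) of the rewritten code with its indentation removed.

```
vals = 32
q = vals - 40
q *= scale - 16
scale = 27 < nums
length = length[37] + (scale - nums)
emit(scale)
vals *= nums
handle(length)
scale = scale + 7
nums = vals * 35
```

Transformed code:
result = 32
q = result - 40
q = q * (scale - 16)
scale = 27 < nums
length = length[37] + (scale - nums)
emit(scale)
result = result * nums
handle(length)
scale = scale + 7
nums = result * 35

result = result * nums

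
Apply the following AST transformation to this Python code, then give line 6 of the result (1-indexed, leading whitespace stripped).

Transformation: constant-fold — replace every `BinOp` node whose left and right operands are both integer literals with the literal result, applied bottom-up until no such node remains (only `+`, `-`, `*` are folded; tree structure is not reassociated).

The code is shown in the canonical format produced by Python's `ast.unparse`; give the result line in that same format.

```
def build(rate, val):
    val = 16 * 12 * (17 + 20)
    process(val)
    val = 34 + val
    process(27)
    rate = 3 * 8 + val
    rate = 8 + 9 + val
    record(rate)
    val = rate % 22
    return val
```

Transformed code:
def build(rate, val):
    val = 7104
    process(val)
    val = 34 + val
    process(27)
    rate = 24 + val
    rate = 17 + val
    record(rate)
    val = rate % 22
    return val

rate = 24 + val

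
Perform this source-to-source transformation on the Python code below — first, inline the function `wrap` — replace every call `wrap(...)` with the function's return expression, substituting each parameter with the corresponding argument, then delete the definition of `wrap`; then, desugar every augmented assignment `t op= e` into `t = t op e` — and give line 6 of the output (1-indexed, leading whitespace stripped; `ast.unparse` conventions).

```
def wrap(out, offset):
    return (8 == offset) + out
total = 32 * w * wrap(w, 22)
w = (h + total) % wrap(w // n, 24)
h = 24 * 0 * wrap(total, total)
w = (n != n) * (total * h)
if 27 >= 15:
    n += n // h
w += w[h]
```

Transformed code:
total = 32 * w * ((8 == 22) + w)
w = (h + total) % ((8 == 24) + w // n)
h = 24 * 0 * ((8 == total) + total)
w = (n != n) * (total * h)
if 27 >= 15:
    n = n + n // h
w = w + w[h]

n = n + n // h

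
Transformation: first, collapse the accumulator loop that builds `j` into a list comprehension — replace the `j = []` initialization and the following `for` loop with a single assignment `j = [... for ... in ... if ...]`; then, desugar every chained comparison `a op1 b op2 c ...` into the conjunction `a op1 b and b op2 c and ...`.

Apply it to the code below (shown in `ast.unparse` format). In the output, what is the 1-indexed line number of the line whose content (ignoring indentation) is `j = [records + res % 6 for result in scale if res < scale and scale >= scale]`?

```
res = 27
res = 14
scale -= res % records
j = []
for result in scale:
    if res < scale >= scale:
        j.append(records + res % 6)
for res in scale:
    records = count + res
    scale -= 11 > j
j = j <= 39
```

Transformed code:
res = 27
res = 14
scale -= res % records
j = [records + res % 6 for result in scale if res < scale and scale >= scale]
for res in scale:
    records = count + res
    scale -= 11 > j
j = j <= 39

4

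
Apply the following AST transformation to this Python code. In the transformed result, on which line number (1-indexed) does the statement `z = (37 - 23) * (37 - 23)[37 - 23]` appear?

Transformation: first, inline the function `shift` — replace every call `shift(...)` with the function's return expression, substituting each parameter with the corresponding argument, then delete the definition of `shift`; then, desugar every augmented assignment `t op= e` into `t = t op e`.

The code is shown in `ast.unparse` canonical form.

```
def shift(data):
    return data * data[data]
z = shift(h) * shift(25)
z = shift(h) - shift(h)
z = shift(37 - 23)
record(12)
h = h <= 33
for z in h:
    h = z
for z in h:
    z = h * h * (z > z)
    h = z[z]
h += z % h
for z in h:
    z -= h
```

Transformed code:
z = h * h[h] * (25 * 25[25])
z = h * h[h] - h * h[h]
z = (37 - 23) * (37 - 23)[37 - 23]
record(12)
h = h <= 33
for z in h:
    h = z
for z in h:
    z = h * h * (z > z)
    h = z[z]
h = h + z % h
for z in h:
    z = z - h

3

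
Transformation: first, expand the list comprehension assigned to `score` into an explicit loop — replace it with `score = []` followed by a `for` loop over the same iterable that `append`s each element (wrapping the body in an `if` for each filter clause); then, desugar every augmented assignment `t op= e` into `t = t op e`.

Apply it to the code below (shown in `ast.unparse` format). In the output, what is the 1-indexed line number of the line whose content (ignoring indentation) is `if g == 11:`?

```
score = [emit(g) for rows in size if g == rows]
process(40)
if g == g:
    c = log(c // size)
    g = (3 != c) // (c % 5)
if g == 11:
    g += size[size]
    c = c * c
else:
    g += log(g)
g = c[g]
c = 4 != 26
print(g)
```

Transformed code:
score = []
for rows in size:
    if g == rows:
        score.append(emit(g))
process(40)
if g == g:
    c = log(c // size)
    g = (3 != c) // (c % 5)
if g == 11:
    g = g + size[size]
    c = c * c
else:
    g = g + log(g)
g = c[g]
c = 4 != 26
print(g)

9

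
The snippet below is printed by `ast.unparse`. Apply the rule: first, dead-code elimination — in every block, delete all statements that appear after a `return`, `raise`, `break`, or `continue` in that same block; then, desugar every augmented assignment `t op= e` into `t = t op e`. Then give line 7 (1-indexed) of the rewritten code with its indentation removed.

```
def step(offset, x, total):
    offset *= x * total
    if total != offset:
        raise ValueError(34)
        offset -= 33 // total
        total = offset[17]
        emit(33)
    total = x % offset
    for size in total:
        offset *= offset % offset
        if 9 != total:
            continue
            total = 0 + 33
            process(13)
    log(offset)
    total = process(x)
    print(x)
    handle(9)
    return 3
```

Transformed code:
def step(offset, x, total):
    offset = offset * (x * total)
    if total != offset:
        raise ValueError(34)
    total = x % offset
    for size in total:
        offset = offset * (offset % offset)
        if 9 != total:
            continue
    log(offset)
    total = process(x)
    print(x)
    handle(9)
    return 3

offset = offset * (offset % offset)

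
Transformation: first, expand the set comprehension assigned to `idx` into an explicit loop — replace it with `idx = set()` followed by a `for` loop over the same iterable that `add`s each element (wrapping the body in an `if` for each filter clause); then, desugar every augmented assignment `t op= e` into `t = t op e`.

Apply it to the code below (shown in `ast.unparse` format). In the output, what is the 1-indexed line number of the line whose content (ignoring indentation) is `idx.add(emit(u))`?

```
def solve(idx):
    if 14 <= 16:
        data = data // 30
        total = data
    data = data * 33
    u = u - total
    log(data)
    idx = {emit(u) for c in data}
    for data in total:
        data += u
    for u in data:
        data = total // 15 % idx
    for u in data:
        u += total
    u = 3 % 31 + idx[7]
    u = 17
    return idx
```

10

Transformed code:
def solve(idx):
    if 14 <= 16:
        data = data // 30
        total = data
    data = data * 33
    u = u - total
    log(data)
    idx = set()
    for c in data:
        idx.add(emit(u))
    for data in total:
        data = data + u
    for u in data:
        data = total // 15 % idx
    for u in data:
        u = u + total
    u = 3 % 31 + idx[7]
    u = 17
    return idx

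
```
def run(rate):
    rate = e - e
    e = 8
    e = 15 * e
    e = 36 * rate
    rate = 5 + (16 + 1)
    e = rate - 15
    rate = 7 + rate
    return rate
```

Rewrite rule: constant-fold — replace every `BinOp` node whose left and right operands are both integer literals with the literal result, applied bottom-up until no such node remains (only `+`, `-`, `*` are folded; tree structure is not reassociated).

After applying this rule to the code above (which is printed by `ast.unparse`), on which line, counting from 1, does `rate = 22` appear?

6

Transformed code:
def run(rate):
    rate = e - e
    e = 8
    e = 15 * e
    e = 36 * rate
    rate = 22
    e = rate - 15
    rate = 7 + rate
    return rate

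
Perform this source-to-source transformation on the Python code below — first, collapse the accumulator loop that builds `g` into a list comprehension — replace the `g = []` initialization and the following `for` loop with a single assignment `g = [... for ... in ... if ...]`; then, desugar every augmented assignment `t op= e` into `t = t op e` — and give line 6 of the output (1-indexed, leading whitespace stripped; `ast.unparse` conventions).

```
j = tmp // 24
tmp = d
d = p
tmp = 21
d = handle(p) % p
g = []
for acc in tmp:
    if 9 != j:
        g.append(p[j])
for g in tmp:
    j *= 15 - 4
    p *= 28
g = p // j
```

Transformed code:
j = tmp // 24
tmp = d
d = p
tmp = 21
d = handle(p) % p
g = [p[j] for acc in tmp if 9 != j]
for g in tmp:
    j = j * (15 - 4)
    p = p * 28
g = p // j

g = [p[j] for acc in tmp if 9 != j]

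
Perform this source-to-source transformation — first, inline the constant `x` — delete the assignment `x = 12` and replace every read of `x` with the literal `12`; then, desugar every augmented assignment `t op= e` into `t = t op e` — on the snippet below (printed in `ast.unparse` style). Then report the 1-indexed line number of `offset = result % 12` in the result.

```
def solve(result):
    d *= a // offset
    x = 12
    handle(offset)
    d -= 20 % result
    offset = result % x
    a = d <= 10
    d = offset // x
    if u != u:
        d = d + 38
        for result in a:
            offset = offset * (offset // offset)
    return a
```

5

Transformed code:
def solve(result):
    d = d * (a // offset)
    handle(offset)
    d = d - 20 % result
    offset = result % 12
    a = d <= 10
    d = offset // 12
    if u != u:
        d = d + 38
        for result in a:
            offset = offset * (offset // offset)
    return a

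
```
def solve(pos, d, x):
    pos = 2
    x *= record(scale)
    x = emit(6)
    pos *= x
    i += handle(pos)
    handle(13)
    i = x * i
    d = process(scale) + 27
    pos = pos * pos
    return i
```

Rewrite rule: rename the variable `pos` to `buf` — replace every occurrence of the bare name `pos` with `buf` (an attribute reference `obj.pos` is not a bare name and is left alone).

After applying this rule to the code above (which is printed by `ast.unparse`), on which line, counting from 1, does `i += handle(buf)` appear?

6

Transformed code:
def solve(buf, d, x):
    buf = 2
    x *= record(scale)
    x = emit(6)
    buf *= x
    i += handle(buf)
    handle(13)
    i = x * i
    d = process(scale) + 27
    buf = buf * buf
    return i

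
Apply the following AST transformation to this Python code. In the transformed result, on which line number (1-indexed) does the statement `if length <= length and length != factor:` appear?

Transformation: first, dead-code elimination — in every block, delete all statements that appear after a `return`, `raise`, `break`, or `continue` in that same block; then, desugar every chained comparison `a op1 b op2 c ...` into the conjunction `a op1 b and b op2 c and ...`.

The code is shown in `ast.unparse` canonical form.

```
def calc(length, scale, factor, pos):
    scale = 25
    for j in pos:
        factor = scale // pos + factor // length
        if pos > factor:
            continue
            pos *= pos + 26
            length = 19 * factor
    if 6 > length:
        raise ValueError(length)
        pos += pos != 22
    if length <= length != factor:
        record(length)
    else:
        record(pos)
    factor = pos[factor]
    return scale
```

9

Transformed code:
def calc(length, scale, factor, pos):
    scale = 25
    for j in pos:
        factor = scale // pos + factor // length
        if pos > factor:
            continue
    if 6 > length:
        raise ValueError(length)
    if length <= length and length != factor:
        record(length)
    else:
        record(pos)
    factor = pos[factor]
    return scale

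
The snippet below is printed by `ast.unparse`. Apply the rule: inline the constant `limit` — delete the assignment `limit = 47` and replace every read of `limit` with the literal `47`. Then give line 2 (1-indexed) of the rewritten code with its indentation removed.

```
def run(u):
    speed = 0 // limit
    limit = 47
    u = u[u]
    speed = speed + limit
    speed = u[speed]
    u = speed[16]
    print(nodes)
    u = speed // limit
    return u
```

speed = 0 // 47

Transformed code:
def run(u):
    speed = 0 // 47
    u = u[u]
    speed = speed + 47
    speed = u[speed]
    u = speed[16]
    print(nodes)
    u = speed // 47
    return u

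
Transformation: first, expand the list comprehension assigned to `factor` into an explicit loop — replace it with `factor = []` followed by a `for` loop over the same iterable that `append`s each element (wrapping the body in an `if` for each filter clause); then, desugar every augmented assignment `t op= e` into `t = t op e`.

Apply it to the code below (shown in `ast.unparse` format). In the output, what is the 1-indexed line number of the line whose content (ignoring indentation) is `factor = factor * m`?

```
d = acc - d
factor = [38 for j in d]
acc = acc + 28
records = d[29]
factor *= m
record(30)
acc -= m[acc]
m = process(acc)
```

Transformed code:
d = acc - d
factor = []
for j in d:
    factor.append(38)
acc = acc + 28
records = d[29]
factor = factor * m
record(30)
acc = acc - m[acc]
m = process(acc)

7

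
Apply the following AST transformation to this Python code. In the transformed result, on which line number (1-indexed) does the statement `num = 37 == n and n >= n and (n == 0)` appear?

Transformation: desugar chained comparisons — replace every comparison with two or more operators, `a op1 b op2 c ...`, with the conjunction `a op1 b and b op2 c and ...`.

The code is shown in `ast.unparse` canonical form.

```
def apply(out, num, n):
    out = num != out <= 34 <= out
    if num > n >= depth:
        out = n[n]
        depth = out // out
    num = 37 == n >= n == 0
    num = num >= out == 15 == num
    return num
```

6

Transformed code:
def apply(out, num, n):
    out = num != out and out <= 34 and (34 <= out)
    if num > n and n >= depth:
        out = n[n]
        depth = out // out
    num = 37 == n and n >= n and (n == 0)
    num = num >= out and out == 15 and (15 == num)
    return num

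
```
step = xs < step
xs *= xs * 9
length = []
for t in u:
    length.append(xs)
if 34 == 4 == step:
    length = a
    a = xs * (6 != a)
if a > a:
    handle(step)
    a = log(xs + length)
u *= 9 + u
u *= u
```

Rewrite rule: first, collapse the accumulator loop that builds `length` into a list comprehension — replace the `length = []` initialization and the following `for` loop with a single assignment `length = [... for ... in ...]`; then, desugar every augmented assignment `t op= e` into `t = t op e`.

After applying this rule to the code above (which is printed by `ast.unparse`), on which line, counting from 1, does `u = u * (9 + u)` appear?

10

Transformed code:
step = xs < step
xs = xs * (xs * 9)
length = [xs for t in u]
if 34 == 4 == step:
    length = a
    a = xs * (6 != a)
if a > a:
    handle(step)
    a = log(xs + length)
u = u * (9 + u)
u = u * u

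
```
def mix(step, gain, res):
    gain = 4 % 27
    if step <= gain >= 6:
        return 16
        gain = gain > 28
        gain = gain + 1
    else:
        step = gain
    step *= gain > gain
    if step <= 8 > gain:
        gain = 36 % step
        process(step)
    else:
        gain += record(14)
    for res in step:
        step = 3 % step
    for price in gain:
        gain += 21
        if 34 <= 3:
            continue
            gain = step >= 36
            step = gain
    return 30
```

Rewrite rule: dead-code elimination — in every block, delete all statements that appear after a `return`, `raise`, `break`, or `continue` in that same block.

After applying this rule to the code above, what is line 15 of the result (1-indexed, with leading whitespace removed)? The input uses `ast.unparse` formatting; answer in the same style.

for price in gain:

Transformed code:
def mix(step, gain, res):
    gain = 4 % 27
    if step <= gain >= 6:
        return 16
    else:
        step = gain
    step *= gain > gain
    if step <= 8 > gain:
        gain = 36 % step
        process(step)
    else:
        gain += record(14)
    for res in step:
        step = 3 % step
    for price in gain:
        gain += 21
        if 34 <= 3:
            continue
    return 30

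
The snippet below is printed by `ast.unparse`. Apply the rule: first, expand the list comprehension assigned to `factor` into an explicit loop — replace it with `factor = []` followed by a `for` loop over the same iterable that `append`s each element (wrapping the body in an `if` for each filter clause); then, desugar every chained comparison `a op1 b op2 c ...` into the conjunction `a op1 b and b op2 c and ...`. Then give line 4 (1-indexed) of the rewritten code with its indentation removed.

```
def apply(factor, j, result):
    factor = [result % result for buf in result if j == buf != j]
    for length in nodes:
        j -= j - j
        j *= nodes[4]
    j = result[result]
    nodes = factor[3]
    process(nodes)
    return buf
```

Transformed code:
def apply(factor, j, result):
    factor = []
    for buf in result:
        if j == buf and buf != j:
            factor.append(result % result)
    for length in nodes:
        j -= j - j
        j *= nodes[4]
    j = result[result]
    nodes = factor[3]
    process(nodes)
    return buf

if j == buf and buf != j:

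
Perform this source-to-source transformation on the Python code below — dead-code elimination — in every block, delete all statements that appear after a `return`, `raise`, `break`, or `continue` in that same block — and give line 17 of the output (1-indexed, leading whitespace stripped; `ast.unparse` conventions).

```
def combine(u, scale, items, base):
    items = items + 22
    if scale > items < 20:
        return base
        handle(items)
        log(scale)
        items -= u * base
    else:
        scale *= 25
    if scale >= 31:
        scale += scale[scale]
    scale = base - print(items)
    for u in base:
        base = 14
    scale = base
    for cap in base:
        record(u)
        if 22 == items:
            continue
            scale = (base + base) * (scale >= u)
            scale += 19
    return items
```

Transformed code:
def combine(u, scale, items, base):
    items = items + 22
    if scale > items < 20:
        return base
    else:
        scale *= 25
    if scale >= 31:
        scale += scale[scale]
    scale = base - print(items)
    for u in base:
        base = 14
    scale = base
    for cap in base:
        record(u)
        if 22 == items:
            continue
    return items

return items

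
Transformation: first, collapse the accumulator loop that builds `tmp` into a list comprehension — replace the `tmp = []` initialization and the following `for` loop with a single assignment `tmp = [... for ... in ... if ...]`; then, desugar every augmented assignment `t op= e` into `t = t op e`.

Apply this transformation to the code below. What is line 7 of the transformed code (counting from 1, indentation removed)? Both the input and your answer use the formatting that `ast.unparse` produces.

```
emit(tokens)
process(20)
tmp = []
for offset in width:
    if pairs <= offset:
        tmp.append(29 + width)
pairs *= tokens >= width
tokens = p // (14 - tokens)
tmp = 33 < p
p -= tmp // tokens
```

Transformed code:
emit(tokens)
process(20)
tmp = [29 + width for offset in width if pairs <= offset]
pairs = pairs * (tokens >= width)
tokens = p // (14 - tokens)
tmp = 33 < p
p = p - tmp // tokens

p = p - tmp // tokens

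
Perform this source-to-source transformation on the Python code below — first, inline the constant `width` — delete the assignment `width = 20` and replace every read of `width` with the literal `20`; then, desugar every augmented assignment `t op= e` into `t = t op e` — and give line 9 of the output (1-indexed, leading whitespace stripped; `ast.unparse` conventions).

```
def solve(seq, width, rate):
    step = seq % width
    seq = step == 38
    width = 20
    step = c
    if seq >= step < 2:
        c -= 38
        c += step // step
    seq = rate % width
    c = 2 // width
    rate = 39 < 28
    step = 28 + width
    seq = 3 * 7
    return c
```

Transformed code:
def solve(seq, width, rate):
    step = seq % 20
    seq = step == 38
    step = c
    if seq >= step < 2:
        c = c - 38
        c = c + step // step
    seq = rate % 20
    c = 2 // 20
    rate = 39 < 28
    step = 28 + 20
    seq = 3 * 7
    return c

c = 2 // 20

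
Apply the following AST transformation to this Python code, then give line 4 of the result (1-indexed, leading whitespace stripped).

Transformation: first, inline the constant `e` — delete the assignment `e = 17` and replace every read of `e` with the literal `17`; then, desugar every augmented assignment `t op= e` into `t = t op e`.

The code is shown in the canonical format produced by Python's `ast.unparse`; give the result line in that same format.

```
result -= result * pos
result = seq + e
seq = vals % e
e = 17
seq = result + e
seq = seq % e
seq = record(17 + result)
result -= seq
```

Transformed code:
result = result - result * pos
result = seq + 17
seq = vals % 17
seq = result + 17
seq = seq % 17
seq = record(17 + result)
result = result - seq

seq = result + 17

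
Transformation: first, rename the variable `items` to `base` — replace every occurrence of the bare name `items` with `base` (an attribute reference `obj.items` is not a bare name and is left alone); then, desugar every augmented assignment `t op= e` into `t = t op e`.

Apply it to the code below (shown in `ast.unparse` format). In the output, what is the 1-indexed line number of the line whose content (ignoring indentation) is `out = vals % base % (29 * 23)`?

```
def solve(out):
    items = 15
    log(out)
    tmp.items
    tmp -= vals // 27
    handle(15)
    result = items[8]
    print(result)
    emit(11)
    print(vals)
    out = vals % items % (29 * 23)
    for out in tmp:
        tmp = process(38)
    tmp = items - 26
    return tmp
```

Transformed code:
def solve(out):
    base = 15
    log(out)
    tmp.items
    tmp = tmp - vals // 27
    handle(15)
    result = base[8]
    print(result)
    emit(11)
    print(vals)
    out = vals % base % (29 * 23)
    for out in tmp:
        tmp = process(38)
    tmp = base - 26
    return tmp

11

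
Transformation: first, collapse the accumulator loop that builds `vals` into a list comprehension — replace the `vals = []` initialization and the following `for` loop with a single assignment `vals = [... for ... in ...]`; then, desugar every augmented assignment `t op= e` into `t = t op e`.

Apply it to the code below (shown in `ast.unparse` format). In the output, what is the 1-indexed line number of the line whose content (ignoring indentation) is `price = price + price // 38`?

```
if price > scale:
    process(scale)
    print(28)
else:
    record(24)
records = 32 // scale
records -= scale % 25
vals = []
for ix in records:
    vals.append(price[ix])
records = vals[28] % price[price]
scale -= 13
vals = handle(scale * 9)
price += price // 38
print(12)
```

12

Transformed code:
if price > scale:
    process(scale)
    print(28)
else:
    record(24)
records = 32 // scale
records = records - scale % 25
vals = [price[ix] for ix in records]
records = vals[28] % price[price]
scale = scale - 13
vals = handle(scale * 9)
price = price + price // 38
print(12)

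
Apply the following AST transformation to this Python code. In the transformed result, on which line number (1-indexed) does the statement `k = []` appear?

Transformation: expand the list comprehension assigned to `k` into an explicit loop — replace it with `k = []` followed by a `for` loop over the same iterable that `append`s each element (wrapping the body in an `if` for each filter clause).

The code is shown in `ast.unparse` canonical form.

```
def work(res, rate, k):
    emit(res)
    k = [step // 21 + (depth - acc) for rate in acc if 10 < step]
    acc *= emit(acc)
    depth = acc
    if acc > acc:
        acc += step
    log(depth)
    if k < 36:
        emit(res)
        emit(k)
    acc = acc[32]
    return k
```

3

Transformed code:
def work(res, rate, k):
    emit(res)
    k = []
    for rate in acc:
        if 10 < step:
            k.append(step // 21 + (depth - acc))
    acc *= emit(acc)
    depth = acc
    if acc > acc:
        acc += step
    log(depth)
    if k < 36:
        emit(res)
        emit(k)
    acc = acc[32]
    return k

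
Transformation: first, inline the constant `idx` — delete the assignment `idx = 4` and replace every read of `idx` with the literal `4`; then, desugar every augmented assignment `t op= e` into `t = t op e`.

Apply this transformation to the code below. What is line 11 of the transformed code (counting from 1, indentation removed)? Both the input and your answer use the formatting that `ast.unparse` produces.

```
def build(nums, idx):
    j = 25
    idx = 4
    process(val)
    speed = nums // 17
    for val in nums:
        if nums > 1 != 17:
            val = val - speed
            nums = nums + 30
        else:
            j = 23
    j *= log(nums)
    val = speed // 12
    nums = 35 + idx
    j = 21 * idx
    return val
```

Transformed code:
def build(nums, idx):
    j = 25
    process(val)
    speed = nums // 17
    for val in nums:
        if nums > 1 != 17:
            val = val - speed
            nums = nums + 30
        else:
            j = 23
    j = j * log(nums)
    val = speed // 12
    nums = 35 + 4
    j = 21 * 4
    return val

j = j * log(nums)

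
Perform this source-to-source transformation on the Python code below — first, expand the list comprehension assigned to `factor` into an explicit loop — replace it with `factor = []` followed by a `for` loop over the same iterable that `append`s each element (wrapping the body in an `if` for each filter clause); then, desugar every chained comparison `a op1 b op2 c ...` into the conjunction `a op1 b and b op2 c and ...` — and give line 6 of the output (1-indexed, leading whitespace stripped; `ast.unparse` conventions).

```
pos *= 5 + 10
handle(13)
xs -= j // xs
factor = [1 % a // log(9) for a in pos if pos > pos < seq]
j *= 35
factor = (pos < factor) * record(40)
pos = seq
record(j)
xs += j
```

if pos > pos and pos < seq:

Transformed code:
pos *= 5 + 10
handle(13)
xs -= j // xs
factor = []
for a in pos:
    if pos > pos and pos < seq:
        factor.append(1 % a // log(9))
j *= 35
factor = (pos < factor) * record(40)
pos = seq
record(j)
xs += j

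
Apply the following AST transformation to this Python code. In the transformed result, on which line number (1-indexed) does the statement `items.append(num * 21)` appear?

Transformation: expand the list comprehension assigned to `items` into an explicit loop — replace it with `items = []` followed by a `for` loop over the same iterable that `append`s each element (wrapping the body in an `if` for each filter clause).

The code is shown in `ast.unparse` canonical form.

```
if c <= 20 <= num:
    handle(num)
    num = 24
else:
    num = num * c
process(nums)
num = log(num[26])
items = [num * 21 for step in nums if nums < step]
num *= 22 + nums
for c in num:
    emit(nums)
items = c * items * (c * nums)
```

11

Transformed code:
if c <= 20 <= num:
    handle(num)
    num = 24
else:
    num = num * c
process(nums)
num = log(num[26])
items = []
for step in nums:
    if nums < step:
        items.append(num * 21)
num *= 22 + nums
for c in num:
    emit(nums)
items = c * items * (c * nums)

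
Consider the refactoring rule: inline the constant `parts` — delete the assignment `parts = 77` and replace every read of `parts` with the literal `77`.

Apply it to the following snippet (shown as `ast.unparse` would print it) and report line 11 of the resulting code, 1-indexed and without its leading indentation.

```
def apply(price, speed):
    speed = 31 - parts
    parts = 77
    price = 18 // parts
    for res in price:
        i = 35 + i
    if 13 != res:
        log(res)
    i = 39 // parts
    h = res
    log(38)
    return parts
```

Transformed code:
def apply(price, speed):
    speed = 31 - 77
    price = 18 // 77
    for res in price:
        i = 35 + i
    if 13 != res:
        log(res)
    i = 39 // 77
    h = res
    log(38)
    return 77

return 77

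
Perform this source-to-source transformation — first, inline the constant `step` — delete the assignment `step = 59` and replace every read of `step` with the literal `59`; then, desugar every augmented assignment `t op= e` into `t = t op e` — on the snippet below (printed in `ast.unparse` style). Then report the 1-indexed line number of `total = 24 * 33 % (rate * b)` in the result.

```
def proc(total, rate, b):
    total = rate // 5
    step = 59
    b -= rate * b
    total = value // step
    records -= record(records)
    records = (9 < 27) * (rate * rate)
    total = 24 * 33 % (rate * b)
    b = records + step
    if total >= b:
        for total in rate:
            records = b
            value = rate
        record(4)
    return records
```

7

Transformed code:
def proc(total, rate, b):
    total = rate // 5
    b = b - rate * b
    total = value // 59
    records = records - record(records)
    records = (9 < 27) * (rate * rate)
    total = 24 * 33 % (rate * b)
    b = records + 59
    if total >= b:
        for total in rate:
            records = b
            value = rate
        record(4)
    return records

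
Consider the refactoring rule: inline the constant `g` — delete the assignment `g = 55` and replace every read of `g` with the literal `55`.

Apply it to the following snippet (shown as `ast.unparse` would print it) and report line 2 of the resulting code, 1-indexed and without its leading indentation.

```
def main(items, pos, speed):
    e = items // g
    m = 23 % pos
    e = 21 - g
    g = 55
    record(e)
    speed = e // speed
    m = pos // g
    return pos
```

e = items // 55

Transformed code:
def main(items, pos, speed):
    e = items // 55
    m = 23 % pos
    e = 21 - 55
    record(e)
    speed = e // speed
    m = pos // 55
    return pos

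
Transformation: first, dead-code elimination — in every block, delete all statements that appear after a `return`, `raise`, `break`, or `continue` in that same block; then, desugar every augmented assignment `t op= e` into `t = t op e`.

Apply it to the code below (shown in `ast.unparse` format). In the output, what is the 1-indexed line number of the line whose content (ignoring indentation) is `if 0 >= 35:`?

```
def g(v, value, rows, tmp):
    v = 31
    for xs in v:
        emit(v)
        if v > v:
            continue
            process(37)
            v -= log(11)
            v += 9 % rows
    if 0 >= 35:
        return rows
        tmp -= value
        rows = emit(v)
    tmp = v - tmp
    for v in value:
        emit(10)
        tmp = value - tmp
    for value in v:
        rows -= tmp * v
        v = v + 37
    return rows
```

7

Transformed code:
def g(v, value, rows, tmp):
    v = 31
    for xs in v:
        emit(v)
        if v > v:
            continue
    if 0 >= 35:
        return rows
    tmp = v - tmp
    for v in value:
        emit(10)
        tmp = value - tmp
    for value in v:
        rows = rows - tmp * v
        v = v + 37
    return rows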